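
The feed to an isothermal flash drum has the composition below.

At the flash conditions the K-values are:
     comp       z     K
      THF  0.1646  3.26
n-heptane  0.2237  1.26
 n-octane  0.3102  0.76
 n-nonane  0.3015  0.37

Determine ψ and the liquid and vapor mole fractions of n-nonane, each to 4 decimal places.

Let ψ = V/F and solve Σ zᵢ(Kᵢ−1)/(1+ψ(Kᵢ−1)) = 0.
Check two-phase: ΣzᵢKᵢ = 1.1658 > 1 and Σzᵢ/Kᵢ = 1.4511 > 1, so g(0) = 0.1658 > 0 and g(1) = -0.4511 < 0.
Newton–Raphson from ψ = 0.36:
  ψ = 0.3600: g = -0.06885, g' = -0.4898 → ψ = 0.2194
  ψ = 0.2194: g = 0.00469, g' = -0.5703 → ψ = 0.2277
Converged at ψ = 0.2277.
Compositions from xᵢ = zᵢ/(1+ψ(Kᵢ−1)), yᵢ = Kᵢxᵢ:
  THF: x = 0.1087, y = 0.3543
  n-heptane: x = 0.2112, y = 0.2661
  n-octane: x = 0.3281, y = 0.2494
  n-nonane: x = 0.3520, y = 0.1302

ψ = 0.2277, x_n-nonane = 0.3520, y_n-nonane = 0.1302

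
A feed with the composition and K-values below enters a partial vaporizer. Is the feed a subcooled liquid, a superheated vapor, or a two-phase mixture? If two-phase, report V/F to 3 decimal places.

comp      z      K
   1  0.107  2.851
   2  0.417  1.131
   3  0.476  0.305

ΣzᵢKᵢ = 0.922; Σzᵢ/Kᵢ = 1.967.
Since ΣzᵢKᵢ < 1 the mixture is below its bubble point — single liquid phase.

subcooled liquid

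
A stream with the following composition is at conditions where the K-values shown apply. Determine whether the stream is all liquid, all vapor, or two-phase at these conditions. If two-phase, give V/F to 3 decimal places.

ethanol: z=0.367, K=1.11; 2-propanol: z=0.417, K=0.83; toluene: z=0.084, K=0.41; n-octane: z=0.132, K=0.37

ΣzᵢKᵢ = 0.837; Σzᵢ/Kᵢ = 1.395.
Since ΣzᵢKᵢ < 1 the mixture is below its bubble point — single liquid phase.

all liquid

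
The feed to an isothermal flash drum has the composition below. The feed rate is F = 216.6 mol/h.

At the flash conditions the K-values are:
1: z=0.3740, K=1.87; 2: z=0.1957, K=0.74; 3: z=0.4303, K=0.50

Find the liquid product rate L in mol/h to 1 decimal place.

L = 182.7 mol/h

Newton iteration, β⁰ = 0.5:
  β = 0.5000: g = -0.11861, g' = -0.3462 → β = 0.1574
  β = 0.1574: g = -0.00039, g' = -0.3601 → β = 0.1563
Converged at β = 0.1563.
Then V = β·F = 0.1563·216.6 = 33.9 mol/h and L = F − V = 182.7 mol/h.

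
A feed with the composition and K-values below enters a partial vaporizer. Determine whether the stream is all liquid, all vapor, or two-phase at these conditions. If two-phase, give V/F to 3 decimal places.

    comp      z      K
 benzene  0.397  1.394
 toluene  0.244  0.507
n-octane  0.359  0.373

ΣzᵢKᵢ = 0.811; Σzᵢ/Kᵢ = 1.729.
Since ΣzᵢKᵢ < 1 the mixture is below its bubble point — single liquid phase.

all liquid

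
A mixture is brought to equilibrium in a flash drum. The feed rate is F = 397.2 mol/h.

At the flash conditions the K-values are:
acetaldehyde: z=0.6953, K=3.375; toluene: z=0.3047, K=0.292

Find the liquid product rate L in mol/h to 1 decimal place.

Material balance + equilibrium reduce to Σ zᵢ(Kᵢ−1)/(1+V/F(Kᵢ−1)) = 0.
Check two-phase: ΣzᵢKᵢ = 2.4356 > 1 and Σzᵢ/Kᵢ = 1.2495 > 1, so g(0) = 1.4356 > 0 and g(1) = -0.2495 < 0.
Binary case is linear: z₁(K₁−1)(1+V/F(K₂−1)) + z₂(K₂−1)(1+V/F(K₁−1)) = 0
⇒ V/F = [z₁(K₁−1)+z₂(K₂−1)] / [−(K₁−1)(K₂−1)] = 1.43561/1.68150 = 0.8538
Then V = V/F·F = 0.8538·397.2 = 339.1 mol/h and L = F − V = 58.1 mol/h.

L = 58.1 mol/h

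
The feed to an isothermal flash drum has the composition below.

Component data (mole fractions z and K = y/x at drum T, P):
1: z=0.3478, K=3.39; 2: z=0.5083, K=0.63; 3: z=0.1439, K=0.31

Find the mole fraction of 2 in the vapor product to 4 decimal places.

Newton–Raphson from ψ = 0.5:
  ψ = 0.5000: g = -0.00365, g' = -0.6768 → ψ = 0.4946
Converged at ψ = 0.4946.
Compositions from xᵢ = zᵢ/(1+ψ(Kᵢ−1)), yᵢ = Kᵢxᵢ:
  1: x = 0.1594, y = 0.5403
  2: x = 0.6222, y = 0.3920
  3: x = 0.2185, y = 0.0677

y_2 = 0.3920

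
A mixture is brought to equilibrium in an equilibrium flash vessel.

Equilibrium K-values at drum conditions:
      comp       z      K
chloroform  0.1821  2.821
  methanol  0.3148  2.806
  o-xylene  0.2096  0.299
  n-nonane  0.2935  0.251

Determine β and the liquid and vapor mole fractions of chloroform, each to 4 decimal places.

β = 0.4036, x_chloroform = 0.1050, y_chloroform = 0.2961

Let β = V/F and solve Σ zᵢ(Kᵢ−1)/(1+β(Kᵢ−1)) = 0.
g(0) = ΣzᵢKᵢ − 1 = 0.5334 and g(1) = 1 − Σzᵢ/Kᵢ = -1.0471, so a root lies in (0, 1).
Newton iteration, β⁰ = 0.5:
  β = 0.5000: g = -0.10535, g' = -1.1140 → β = 0.4054
  β = 0.4054: g = -0.00199, g' = -1.0826 → β = 0.4036
Converged at β = 0.4036.
Compositions from xᵢ = zᵢ/(1+β(Kᵢ−1)), yᵢ = Kᵢxᵢ:
  chloroform: x = 0.1050, y = 0.2961
  methanol: x = 0.1821, y = 0.5109
  o-xylene: x = 0.2923, y = 0.0874
  n-nonane: x = 0.4207, y = 0.1056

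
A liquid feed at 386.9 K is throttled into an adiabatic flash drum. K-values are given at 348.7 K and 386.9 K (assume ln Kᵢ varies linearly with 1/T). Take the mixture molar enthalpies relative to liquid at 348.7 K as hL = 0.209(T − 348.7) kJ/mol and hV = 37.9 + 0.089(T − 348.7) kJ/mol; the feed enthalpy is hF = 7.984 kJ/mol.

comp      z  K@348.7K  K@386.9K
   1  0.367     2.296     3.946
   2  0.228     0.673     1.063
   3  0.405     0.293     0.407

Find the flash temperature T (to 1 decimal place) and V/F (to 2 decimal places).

T = 351.4 K, V/F = 0.20

Adiabatic flash: solve Rachford–Rice at each trial T, then check hF = ψ·hV(T) + (1−ψ)·hL(T).
  T = 348.7 K: K = (2.296, 0.673, 0.293), RR gives ψ = 0.149, H_out = 5.659 kJ/mol
  T = 386.9 K: K = (3.946, 1.063, 0.407), RR gives ψ = 0.642, H_out = 29.370 kJ/mol
  T = 367.8 K: K = (3.053, 0.856, 0.348), RR gives ψ = 0.428, H_out = 19.230 kJ/mol
  T = 358.2 K: K = (2.656, 0.761, 0.320), RR gives ψ = 0.302, H_out = 13.075 kJ/mol
  T = 353.4 K: K = (2.470, 0.716, 0.306), RR gives ψ = 0.229, H_out = 9.543 kJ/mol
  T = 351.0 K: K = (2.380, 0.694, 0.299), RR gives ψ = 0.190, H_out = 7.621 kJ/mol
  T = 352.2 K: K = (2.425, 0.705, 0.303), RR gives ψ = 0.210, H_out = 8.596 kJ/mol
Linear interpolation between T = 351.0 (H_out = 7.621) and T = 352.2 (H_out = 8.596) on hF = 7.984 gives T ≈ 351.4 K, at which ψ = 0.20.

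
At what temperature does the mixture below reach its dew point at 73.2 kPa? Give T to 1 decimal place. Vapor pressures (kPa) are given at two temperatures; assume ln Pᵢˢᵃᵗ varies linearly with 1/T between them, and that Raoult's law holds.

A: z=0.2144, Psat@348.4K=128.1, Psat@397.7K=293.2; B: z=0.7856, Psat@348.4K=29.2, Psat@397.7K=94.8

T = 378.4 K

Dew-point temperature: Σzᵢ·P/Pᵢˢᵃᵗ(T) = 1. Interpolate ln Pᵢˢᵃᵗ = aᵢ + bᵢ/T.
  T = 348.4 K: ΣzᵢP/Pᵢˢᵃᵗ = 2.0919
  T = 397.7 K: ΣzᵢP/Pᵢˢᵃᵗ = 0.6601
  T = 373.0 K: ΣzᵢP/Pᵢˢᵃᵗ = 1.1314
  T = 385.4 K: ΣzᵢP/Pᵢˢᵃᵗ = 0.8557
  T = 379.2 K: ΣzᵢP/Pᵢˢᵃᵗ = 0.9816
  T = 376.1 K: ΣzᵢP/Pᵢˢᵃᵗ = 1.0532
  T = 377.6 K: ΣzᵢP/Pᵢˢᵃᵗ = 1.0178
Interpolating between 377.6 K and 379.2 K gives T ≈ 378.4 K.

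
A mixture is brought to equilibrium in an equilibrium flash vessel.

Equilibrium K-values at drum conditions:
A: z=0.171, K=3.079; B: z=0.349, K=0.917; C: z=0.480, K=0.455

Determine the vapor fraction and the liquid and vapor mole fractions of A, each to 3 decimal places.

ψ = 0.083, x_A = 0.146, y_A = 0.449

Newton iteration, ψ⁰ = 0.5:
  ψ = 0.500: g = -0.2155, g' = -0.450 → ψ = 0.021
  ψ = 0.021: g = 0.0472, g' = -0.827 → ψ = 0.078
  ψ = 0.078: g = 0.0037, g' = -0.706 → ψ = 0.083
Converged at ψ = 0.083.
Compositions from xᵢ = zᵢ/(1+ψ(Kᵢ−1)), yᵢ = Kᵢxᵢ:
  A: x = 0.146, y = 0.449
  B: x = 0.351, y = 0.322
  C: x = 0.503, y = 0.229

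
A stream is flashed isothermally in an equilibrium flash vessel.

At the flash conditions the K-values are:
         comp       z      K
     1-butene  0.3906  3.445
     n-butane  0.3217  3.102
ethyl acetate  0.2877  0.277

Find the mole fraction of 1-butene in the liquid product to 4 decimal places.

x_1-butene = 0.1260

Rachford–Rice: g(ψ) = Σ zᵢ(Kᵢ−1)/(1+ψ(Kᵢ−1)) = 0.
g(0) = ΣzᵢKᵢ − 1 = 1.4232 and g(1) = 1 − Σzᵢ/Kᵢ = -0.2557, so a root lies in (0, 1).
Iterate (Newton) starting at ψ = 0.49:
  ψ = 0.4900: g = 0.44547, g' = -1.1889 → ψ = 0.8647
  ψ = 0.8647: g = -0.00827, g' = -1.4902 → ψ = 0.8591
Converged at ψ = 0.8591.
Compositions from xᵢ = zᵢ/(1+ψ(Kᵢ−1)), yᵢ = Kᵢxᵢ:
  1-butene: x = 0.1260, y = 0.4340
  n-butane: x = 0.1147, y = 0.3557
  ethyl acetate: x = 0.7594, y = 0.2103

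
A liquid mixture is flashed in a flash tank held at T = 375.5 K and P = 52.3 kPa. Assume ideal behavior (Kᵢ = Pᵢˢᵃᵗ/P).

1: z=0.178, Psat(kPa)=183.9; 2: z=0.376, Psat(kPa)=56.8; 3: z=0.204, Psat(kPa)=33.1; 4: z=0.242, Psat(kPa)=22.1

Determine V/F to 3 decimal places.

Raoult's law: Kᵢ = Pᵢˢᵃᵗ/P = Pᵢˢᵃᵗ/52.3.
  K_1 = 183.9/52.3 = 3.51625, K_2 = 56.8/52.3 = 1.08604, K_3 = 33.1/52.3 = 0.63289, K_4 = 22.1/52.3 = 0.42256
Material balance + equilibrium reduce to Σ zᵢ(Kᵢ−1)/(1+V/F(Kᵢ−1)) = 0.
Check two-phase: ΣzᵢKᵢ = 1.266 > 1 and Σzᵢ/Kᵢ = 1.292 > 1, so g(0) = 0.266 > 0 and g(1) = -0.292 < 0.
Newton–Raphson from V/F = 0.5:
  V/F = 0.500: g = -0.0588, g' = -0.424 → V/F = 0.361
  V/F = 0.361: g = 0.0030, g' = -0.477 → V/F = 0.368
Converged at V/F = 0.368.

V/F = 0.368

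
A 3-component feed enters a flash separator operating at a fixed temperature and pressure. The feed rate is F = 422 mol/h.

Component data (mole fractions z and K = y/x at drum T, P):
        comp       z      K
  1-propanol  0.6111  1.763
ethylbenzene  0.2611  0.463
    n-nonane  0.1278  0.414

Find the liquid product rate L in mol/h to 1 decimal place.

Material balance + equilibrium reduce to Σ zᵢ(Kᵢ−1)/(1+ψ(Kᵢ−1)) = 0.
Check two-phase: ΣzᵢKᵢ = 1.2512 > 1 and Σzᵢ/Kᵢ = 1.2193 > 1, so g(0) = 0.2512 > 0 and g(1) = -0.2193 < 0.
Iterate (Newton) starting at ψ = 0.5:
  ψ = 0.5000: g = 0.03991, g' = -0.4149 → ψ = 0.5962
  ψ = 0.5962: g = -0.00086, g' = -0.4346 → ψ = 0.5942
Converged at ψ = 0.5942.
Then V = ψ·F = 0.5942·422 = 250.8 mol/h and L = F − V = 171.2 mol/h.

L = 171.2 mol/h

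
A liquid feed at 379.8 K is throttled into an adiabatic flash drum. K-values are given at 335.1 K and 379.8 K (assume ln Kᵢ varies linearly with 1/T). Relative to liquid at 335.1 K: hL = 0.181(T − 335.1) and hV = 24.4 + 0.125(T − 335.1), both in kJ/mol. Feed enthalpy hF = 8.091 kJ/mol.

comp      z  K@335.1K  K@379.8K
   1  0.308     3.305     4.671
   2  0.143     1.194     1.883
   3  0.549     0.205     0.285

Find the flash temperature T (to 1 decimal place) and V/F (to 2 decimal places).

T = 346.2 K, V/F = 0.26

Adiabatic flash: solve Rachford–Rice at each trial T, then check hF = ψ·hV(T) + (1−ψ)·hL(T).
  T = 335.1 K: K = (3.305, 1.194, 0.205), RR gives ψ = 0.195, H_out = 4.758 kJ/mol
  T = 379.8 K: K = (4.671, 1.883, 0.285), RR gives ψ = 0.401, H_out = 16.877 kJ/mol
  T = 357.5 K: K = (3.973, 1.522, 0.244), RR gives ψ = 0.309, H_out = 11.211 kJ/mol
  T = 346.3 K: K = (3.635, 1.353, 0.224), RR gives ψ = 0.256, H_out = 8.107 kJ/mol
  T = 340.7 K: K = (3.469, 1.272, 0.215), RR gives ψ = 0.226, H_out = 6.467 kJ/mol
  T = 343.5 K: K = (3.551, 1.313, 0.220), RR gives ψ = 0.241, H_out = 7.295 kJ/mol
  T = 344.9 K: K = (3.593, 1.333, 0.222), RR gives ψ = 0.249, H_out = 7.703 kJ/mol
Linear interpolation between T = 344.9 (H_out = 7.703) and T = 346.3 (H_out = 8.107) on hF = 8.091 gives T ≈ 346.2 K, at which ψ = 0.26.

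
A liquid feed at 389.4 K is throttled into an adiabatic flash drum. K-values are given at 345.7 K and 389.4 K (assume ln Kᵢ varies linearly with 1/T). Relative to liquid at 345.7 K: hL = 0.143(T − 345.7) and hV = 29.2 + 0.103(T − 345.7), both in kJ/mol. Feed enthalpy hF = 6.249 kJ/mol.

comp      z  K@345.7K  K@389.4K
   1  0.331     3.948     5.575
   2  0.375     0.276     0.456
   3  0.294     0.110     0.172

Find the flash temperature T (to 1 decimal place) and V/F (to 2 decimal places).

T = 348.8 K, V/F = 0.20

Adiabatic flash: solve Rachford–Rice at each trial T, then check hF = ψ·hV(T) + (1−ψ)·hL(T).
  T = 345.7 K: K = (3.948, 0.276, 0.110), RR gives ψ = 0.188, H_out = 5.478 kJ/mol
  T = 389.4 K: K = (5.575, 0.456, 0.172), RR gives ψ = 0.342, H_out = 15.642 kJ/mol
  T = 367.5 K: K = (4.738, 0.360, 0.139), RR gives ψ = 0.268, H_out = 10.700 kJ/mol
  T = 356.6 K: K = (4.337, 0.316, 0.124), RR gives ψ = 0.229, H_out = 8.148 kJ/mol
  T = 351.1 K: K = (4.139, 0.296, 0.117), RR gives ψ = 0.209, H_out = 6.819 kJ/mol
  T = 348.4 K: K = (4.043, 0.286, 0.113), RR gives ψ = 0.198, H_out = 6.154 kJ/mol
  T = 349.8 K: K = (4.093, 0.291, 0.115), RR gives ψ = 0.204, H_out = 6.500 kJ/mol
Linear interpolation between T = 348.4 (H_out = 6.154) and T = 349.8 (H_out = 6.500) on hF = 6.249 gives T ≈ 348.8 K, at which ψ = 0.20.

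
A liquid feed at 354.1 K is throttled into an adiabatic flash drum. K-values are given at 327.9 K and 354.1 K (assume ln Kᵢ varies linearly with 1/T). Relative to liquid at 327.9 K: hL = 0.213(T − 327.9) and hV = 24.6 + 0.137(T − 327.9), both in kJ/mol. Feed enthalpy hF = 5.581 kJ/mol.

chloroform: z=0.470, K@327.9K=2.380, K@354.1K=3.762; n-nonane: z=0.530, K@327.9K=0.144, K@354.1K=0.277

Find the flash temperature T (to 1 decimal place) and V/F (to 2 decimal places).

T = 330.7 K, V/F = 0.20

Adiabatic flash: solve Rachford–Rice at each trial T, then check hF = ψ·hV(T) + (1−ψ)·hL(T).
  T = 327.9 K: K = (2.380, 0.144), RR gives ψ = 0.165, H_out = 4.059 kJ/mol
  T = 354.1 K: K = (3.762, 0.277), RR gives ψ = 0.458, H_out = 15.939 kJ/mol
  T = 341.0 K: K = (3.019, 0.202), RR gives ψ = 0.327, H_out = 10.500 kJ/mol
  T = 334.4 K: K = (2.684, 0.171), RR gives ψ = 0.252, H_out = 7.465 kJ/mol
  T = 331.1 K: K = (2.527, 0.157), RR gives ψ = 0.210, H_out = 5.803 kJ/mol
  T = 329.5 K: K = (2.453, 0.150), RR gives ψ = 0.188, H_out = 4.950 kJ/mol
Linear interpolation between T = 329.5 (H_out = 4.950) and T = 331.1 (H_out = 5.803) on hF = 5.581 gives T ≈ 330.7 K, at which ψ = 0.20.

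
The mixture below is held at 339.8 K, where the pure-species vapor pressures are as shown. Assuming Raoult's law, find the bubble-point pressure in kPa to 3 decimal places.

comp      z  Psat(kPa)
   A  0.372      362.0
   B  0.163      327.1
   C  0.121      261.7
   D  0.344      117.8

At the bubble point ψ → 0, so ΣzᵢKᵢ = 1 with Kᵢ = Pᵢˢᵃᵗ/P ⇒ P = ΣzᵢPᵢˢᵃᵗ.
P = 0.372·362.0 + 0.163·327.1 + 0.121·261.7 + 0.344·117.8 = 260.170 kPa

Pbub = 260.170 kPa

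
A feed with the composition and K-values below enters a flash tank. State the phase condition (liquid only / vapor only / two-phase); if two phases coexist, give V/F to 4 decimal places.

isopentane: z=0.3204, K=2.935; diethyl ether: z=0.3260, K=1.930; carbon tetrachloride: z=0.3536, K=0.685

ΣzᵢKᵢ = 1.8118; Σzᵢ/Kᵢ = 0.7943.
Since Σzᵢ/Kᵢ < 1 the mixture is above its dew point — single vapor phase.

vapor only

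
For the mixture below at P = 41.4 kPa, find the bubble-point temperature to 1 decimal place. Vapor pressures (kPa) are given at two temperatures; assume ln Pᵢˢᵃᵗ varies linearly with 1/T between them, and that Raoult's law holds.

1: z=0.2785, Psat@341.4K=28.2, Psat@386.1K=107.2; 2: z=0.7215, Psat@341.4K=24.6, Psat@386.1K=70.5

Bubble-point temperature: ΣzᵢPᵢˢᵃᵗ(T) = P. Interpolate ln Pᵢˢᵃᵗ = aᵢ + bᵢ/T.
  T = 341.4 K: ΣzᵢPᵢˢᵃᵗ = 25.60 kPa
  T = 386.1 K: ΣzᵢPᵢˢᵃᵗ = 80.72 kPa
  T = 363.8 K: ΣzᵢPᵢˢᵃᵗ = 47.05 kPa
  T = 352.6 K: ΣzᵢPᵢˢᵃᵗ = 35.02 kPa
  T = 358.2 K: ΣzᵢPᵢˢᵃᵗ = 40.68 kPa
  T = 361.0 K: ΣzᵢPᵢˢᵃᵗ = 43.77 kPa
Interpolating between 358.2 K and 361.0 K gives T ≈ 358.9 K.

T = 358.9 K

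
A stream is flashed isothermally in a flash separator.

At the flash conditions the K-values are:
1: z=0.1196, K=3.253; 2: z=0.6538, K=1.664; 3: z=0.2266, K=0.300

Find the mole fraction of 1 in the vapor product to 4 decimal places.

y_1 = 0.1362

Let β = V/F and solve Σ zᵢ(Kᵢ−1)/(1+β(Kᵢ−1)) = 0.
Check two-phase: ΣzᵢKᵢ = 1.5450 > 1 and Σzᵢ/Kᵢ = 1.1850 > 1, so g(0) = 0.5450 > 0 and g(1) = -0.1850 < 0.
Newton–Raphson from β = 0.66:
  β = 0.6600: g = 0.11536, g' = -0.6211 → β = 0.8457
  β = 0.8457: g = -0.01803, g' = -0.8572 → β = 0.8247
  β = 0.8247: g = -0.00044, g' = -0.8161 → β = 0.8241
Converged at β = 0.8241.
Compositions from xᵢ = zᵢ/(1+β(Kᵢ−1)), yᵢ = Kᵢxᵢ:
  1: x = 0.0419, y = 0.1362
  2: x = 0.4226, y = 0.7031
  3: x = 0.5356, y = 0.1607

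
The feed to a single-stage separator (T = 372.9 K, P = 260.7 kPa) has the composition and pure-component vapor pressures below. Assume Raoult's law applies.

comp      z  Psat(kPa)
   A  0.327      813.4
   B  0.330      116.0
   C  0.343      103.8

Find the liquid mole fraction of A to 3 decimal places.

Raoult's law: Kᵢ = Pᵢˢᵃᵗ/P = Pᵢˢᵃᵗ/260.7.
  K_A = 813.4/260.7 = 3.12006, K_B = 116.0/260.7 = 0.44496, K_C = 103.8/260.7 = 0.39816
Rachford–Rice: g(β) = Σ zᵢ(Kᵢ−1)/(1+β(Kᵢ−1)) = 0.
g(0) = ΣzᵢKᵢ − 1 = 0.304 and g(1) = 1 − Σzᵢ/Kᵢ = -0.708, so a root lies in (0, 1).
Iterate (Newton) starting at β = 0.37:
  β = 0.370: g = -0.1076, g' = -0.828 → β = 0.240
  β = 0.240: g = 0.0068, g' = -0.950 → β = 0.247
Converged at β = 0.247.
Compositions from xᵢ = zᵢ/(1+β(Kᵢ−1)), yᵢ = Kᵢxᵢ:
  A: x = 0.215, y = 0.669
  B: x = 0.382, y = 0.170
  C: x = 0.403, y = 0.160

x_A = 0.215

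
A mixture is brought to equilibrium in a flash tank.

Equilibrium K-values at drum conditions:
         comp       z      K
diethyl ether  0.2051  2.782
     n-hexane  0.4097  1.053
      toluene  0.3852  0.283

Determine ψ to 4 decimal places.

ψ = 0.1507

Let ψ = V/F and solve Σ zᵢ(Kᵢ−1)/(1+ψ(Kᵢ−1)) = 0.
Feasibility: ΣzᵢKᵢ = 1.1110, Σzᵢ/Kᵢ = 1.8239 — both > 1, two phases present.
Newton iteration, ψ⁰ = 0.42:
  ψ = 0.4200: g = -0.16492, g' = -0.6196 → ψ = 0.1538
  ψ = 0.1538: g = -0.00203, g' = -0.6525 → ψ = 0.1507
Converged at ψ = 0.1507.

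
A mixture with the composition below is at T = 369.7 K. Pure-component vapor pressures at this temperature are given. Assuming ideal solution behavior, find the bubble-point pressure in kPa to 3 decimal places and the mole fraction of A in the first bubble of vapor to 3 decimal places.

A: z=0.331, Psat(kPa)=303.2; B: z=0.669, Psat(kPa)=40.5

At the bubble point ψ → 0, so ΣzᵢKᵢ = 1 with Kᵢ = Pᵢˢᵃᵗ/P ⇒ P = ΣzᵢPᵢˢᵃᵗ.
P = 0.331·303.2 + 0.669·40.5 = 127.454 kPa
yᵢ = zᵢPᵢˢᵃᵗ/P ⇒ y_A = 0.331·303.2/127.454 = 0.787

Pbub = 127.454 kPa, y_A = 0.787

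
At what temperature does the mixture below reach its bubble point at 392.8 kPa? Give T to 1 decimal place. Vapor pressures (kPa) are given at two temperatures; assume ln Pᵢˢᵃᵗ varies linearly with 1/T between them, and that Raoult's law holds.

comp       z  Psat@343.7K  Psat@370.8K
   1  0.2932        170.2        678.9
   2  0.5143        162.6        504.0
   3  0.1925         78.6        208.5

T = 365.2 K

Bubble-point temperature: ΣzᵢPᵢˢᵃᵗ(T) = P. Interpolate ln Pᵢˢᵃᵗ = aᵢ + bᵢ/T.
  T = 343.7 K: ΣzᵢPᵢˢᵃᵗ = 148.66 kPa
  T = 370.8 K: ΣzᵢPᵢˢᵃᵗ = 498.40 kPa
  T = 357.2 K: ΣzᵢPᵢˢᵃᵗ = 277.22 kPa
  T = 364.0 K: ΣzᵢPᵢˢᵃᵗ = 373.54 kPa
  T = 367.4 K: ΣzᵢPᵢˢᵃᵗ = 431.99 kPa
  T = 365.7 K: ΣzᵢPᵢˢᵃᵗ = 401.82 kPa
Interpolating between 364.0 K and 365.7 K gives T ≈ 365.2 K.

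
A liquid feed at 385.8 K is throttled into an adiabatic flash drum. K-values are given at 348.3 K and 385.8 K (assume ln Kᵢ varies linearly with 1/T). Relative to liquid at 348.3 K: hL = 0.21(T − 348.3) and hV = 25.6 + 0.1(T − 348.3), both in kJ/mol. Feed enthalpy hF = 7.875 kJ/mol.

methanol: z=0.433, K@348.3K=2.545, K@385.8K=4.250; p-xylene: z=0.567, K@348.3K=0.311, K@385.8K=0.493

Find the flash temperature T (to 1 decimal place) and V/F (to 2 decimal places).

Adiabatic flash: solve Rachford–Rice at each trial T, then check hF = ψ·hV(T) + (1−ψ)·hL(T).
  T = 348.3 K: K = (2.545, 0.311), RR gives ψ = 0.261, H_out = 6.693 kJ/mol
  T = 385.8 K: K = (4.250, 0.493), RR gives ψ = 0.680, H_out = 22.469 kJ/mol
  T = 367.1 K: K = (3.334, 0.396), RR gives ψ = 0.475, H_out = 15.115 kJ/mol
  T = 357.7 K: K = (2.923, 0.352), RR gives ψ = 0.374, H_out = 11.154 kJ/mol
  T = 353.0 K: K = (2.730, 0.331), RR gives ψ = 0.320, H_out = 9.008 kJ/mol
  T = 350.6 K: K = (2.635, 0.321), RR gives ψ = 0.291, H_out = 7.851 kJ/mol
Linear interpolation between T = 350.6 (H_out = 7.851) and T = 353.0 (H_out = 9.008) on hF = 7.875 gives T ≈ 350.6 K, at which ψ = 0.29.

T = 350.6 K, V/F = 0.29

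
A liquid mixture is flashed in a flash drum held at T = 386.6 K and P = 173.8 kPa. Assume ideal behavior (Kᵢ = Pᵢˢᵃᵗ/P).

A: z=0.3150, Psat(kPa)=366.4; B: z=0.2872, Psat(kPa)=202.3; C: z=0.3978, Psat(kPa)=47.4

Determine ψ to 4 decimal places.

ψ = 0.1870

Raoult's law: Kᵢ = Pᵢˢᵃᵗ/P = Pᵢˢᵃᵗ/173.8.
  K_A = 366.4/173.8 = 2.108170, K_B = 202.3/173.8 = 1.163982, K_C = 47.4/173.8 = 0.272727
Rachford–Rice: g(ψ) = Σ zᵢ(Kᵢ−1)/(1+ψ(Kᵢ−1)) = 0.
Feasibility: ΣzᵢKᵢ = 1.1069, Σzᵢ/Kᵢ = 1.8548 — both > 1, two phases present.
Newton iteration, ψ⁰ = 0.5:
  ψ = 0.5000: g = -0.18649, g' = -0.6863 → ψ = 0.2283
  ψ = 0.2283: g = -0.02292, g' = -0.5561 → ψ = 0.1871
  ψ = 0.1871: g = -0.00005, g' = -0.5546 → ψ = 0.1870
Converged at ψ = 0.1870.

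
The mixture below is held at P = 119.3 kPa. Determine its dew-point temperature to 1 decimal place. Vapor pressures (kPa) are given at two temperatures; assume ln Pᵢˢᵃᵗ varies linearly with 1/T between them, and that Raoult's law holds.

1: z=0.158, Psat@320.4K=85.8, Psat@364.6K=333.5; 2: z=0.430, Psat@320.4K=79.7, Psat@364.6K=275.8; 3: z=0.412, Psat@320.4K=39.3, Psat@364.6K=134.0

Dew-point temperature: Σzᵢ·P/Pᵢˢᵃᵗ(T) = 1. Interpolate ln Pᵢˢᵃᵗ = aᵢ + bᵢ/T.
  T = 320.4 K: ΣzᵢP/Pᵢˢᵃᵗ = 2.1140
  T = 364.6 K: ΣzᵢP/Pᵢˢᵃᵗ = 0.6093
  T = 342.5 K: ΣzᵢP/Pᵢˢᵃᵗ = 1.0901
  T = 353.6 K: ΣzᵢP/Pᵢˢᵃᵗ = 0.8065
  T = 348.1 K: ΣzᵢP/Pᵢˢᵃᵗ = 0.9341
  T = 345.3 K: ΣzᵢP/Pᵢˢᵃᵗ = 1.0085
Interpolating between 345.3 K and 348.1 K gives T ≈ 345.6 K.

T = 345.6 K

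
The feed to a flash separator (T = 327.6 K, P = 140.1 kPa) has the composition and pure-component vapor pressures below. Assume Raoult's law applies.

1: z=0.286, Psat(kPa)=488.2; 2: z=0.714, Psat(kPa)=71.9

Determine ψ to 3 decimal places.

Raoult's law: Kᵢ = Pᵢˢᵃᵗ/P = Pᵢˢᵃᵗ/140.1.
  K_1 = 488.2/140.1 = 3.48465, K_2 = 71.9/140.1 = 0.51320
Let ψ = V/F and solve Σ zᵢ(Kᵢ−1)/(1+ψ(Kᵢ−1)) = 0.
g(0) = ΣzᵢKᵢ − 1 = 0.363 and g(1) = 1 − Σzᵢ/Kᵢ = -0.473, so a root lies in (0, 1).
Binary case is linear: z₁(K₁−1)(1+ψ(K₂−1)) + z₂(K₂−1)(1+ψ(K₁−1)) = 0
⇒ ψ = [z₁(K₁−1)+z₂(K₂−1)] / [−(K₁−1)(K₂−1)] = 0.3630/1.2095 = 0.300

ψ = 0.300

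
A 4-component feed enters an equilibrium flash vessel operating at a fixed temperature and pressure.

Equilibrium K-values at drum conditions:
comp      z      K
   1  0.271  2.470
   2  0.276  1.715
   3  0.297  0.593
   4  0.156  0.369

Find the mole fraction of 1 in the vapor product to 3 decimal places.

Rachford–Rice: g(V/F) = Σ zᵢ(Kᵢ−1)/(1+V/F(Kᵢ−1)) = 0.
Check two-phase: ΣzᵢKᵢ = 1.376 > 1 and Σzᵢ/Kᵢ = 1.194 > 1, so g(0) = 0.376 > 0 and g(1) = -0.194 < 0.
Newton iteration, V/F⁰ = 0.48:
  V/F = 0.480: g = 0.0891, g' = -0.483 → V/F = 0.664
  V/F = 0.664: g = 0.0002, g' = -0.491 → V/F = 0.665
Converged at V/F = 0.665.
Compositions from xᵢ = zᵢ/(1+V/F(Kᵢ−1)), yᵢ = Kᵢxᵢ:
  1: x = 0.137, y = 0.339
  2: x = 0.187, y = 0.321
  3: x = 0.407, y = 0.241
  4: x = 0.269, y = 0.099

y_1 = 0.339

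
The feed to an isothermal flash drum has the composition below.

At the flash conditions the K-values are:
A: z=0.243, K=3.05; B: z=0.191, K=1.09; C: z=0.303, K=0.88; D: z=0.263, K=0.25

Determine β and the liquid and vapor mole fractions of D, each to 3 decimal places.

Material balance + equilibrium reduce to Σ zᵢ(Kᵢ−1)/(1+β(Kᵢ−1)) = 0.
g(0) = ΣzᵢKᵢ − 1 = 0.282 and g(1) = 1 − Σzᵢ/Kᵢ = -0.651, so a root lies in (0, 1).
Iterate (Newton) starting at β = 0.53:
  β = 0.530: g = -0.1111, g' = -0.648 → β = 0.359
  β = 0.359: g = -0.0042, g' = -0.622 → β = 0.352
Converged at β = 0.352.
Compositions from xᵢ = zᵢ/(1+β(Kᵢ−1)), yᵢ = Kᵢxᵢ:
  A: x = 0.141, y = 0.430
  B: x = 0.185, y = 0.202
  C: x = 0.316, y = 0.278
  D: x = 0.357, y = 0.089

β = 0.352, x_D = 0.357, y_D = 0.089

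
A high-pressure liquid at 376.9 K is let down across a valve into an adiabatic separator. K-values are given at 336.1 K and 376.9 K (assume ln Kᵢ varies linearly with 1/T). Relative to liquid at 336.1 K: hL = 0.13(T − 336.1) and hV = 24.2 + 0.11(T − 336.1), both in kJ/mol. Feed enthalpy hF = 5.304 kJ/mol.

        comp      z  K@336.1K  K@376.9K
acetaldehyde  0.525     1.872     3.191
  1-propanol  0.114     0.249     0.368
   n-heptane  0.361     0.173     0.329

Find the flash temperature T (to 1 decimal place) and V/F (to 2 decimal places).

Adiabatic flash: solve Rachford–Rice at each trial T, then check hF = ψ·hV(T) + (1−ψ)·hL(T).
  T = 336.1 K: K = (1.872, 0.249, 0.173), RR gives ψ = 0.104, H_out = 2.525 kJ/mol
  T = 376.9 K: K = (3.191, 0.368, 0.329), RR gives ψ = 0.576, H_out = 18.782 kJ/mol
  T = 356.5 K: K = (2.482, 0.306, 0.243), RR gives ψ = 0.387, H_out = 11.853 kJ/mol
  T = 346.3 K: K = (2.164, 0.277, 0.206), RR gives ψ = 0.268, H_out = 7.745 kJ/mol
  T = 341.2 K: K = (2.015, 0.263, 0.189), RR gives ψ = 0.194, H_out = 5.331 kJ/mol
  T = 338.6 K: K = (1.941, 0.256, 0.181), RR gives ψ = 0.150, H_out = 3.959 kJ/mol
  T = 339.9 K: K = (1.978, 0.259, 0.185), RR gives ψ = 0.173, H_out = 4.659 kJ/mol
Linear interpolation between T = 339.9 (H_out = 4.659) and T = 341.2 (H_out = 5.331) on hF = 5.304 gives T ≈ 341.1 K, at which ψ = 0.19.

T = 341.1 K, V/F = 0.19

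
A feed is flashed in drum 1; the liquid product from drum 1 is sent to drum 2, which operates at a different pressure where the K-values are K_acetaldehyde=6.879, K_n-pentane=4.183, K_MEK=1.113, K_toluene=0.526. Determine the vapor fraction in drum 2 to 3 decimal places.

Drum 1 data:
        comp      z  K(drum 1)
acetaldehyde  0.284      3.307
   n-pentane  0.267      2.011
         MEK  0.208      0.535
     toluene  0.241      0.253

Drum 1:
Rachford–Rice: g(ψ₁) = Σ zᵢ(Kᵢ−1)/(1+ψ₁(Kᵢ−1)) = 0.
g(0) = ΣzᵢKᵢ − 1 = 0.648 and g(1) = 1 − Σzᵢ/Kᵢ = -0.560, so a root lies in (0, 1).
Newton–Raphson from ψ₁ = 0.63:
  ψ₁ = 0.630: g = -0.0449, g' = -0.923 → ψ₁ = 0.581
  ψ₁ = 0.581: g = -0.0009, g' = -0.889 → ψ₁ = 0.580
Converged at ψ₁ = 0.580.
Drum-1 compositions:
  acetaldehyde: x = 0.121, y = 0.402
  n-pentane: x = 0.168, y = 0.338
  MEK: x = 0.285, y = 0.152
  toluene: x = 0.425, y = 0.108
Drum-2 feed = drum-1 liquid: z₂ = (0.1214, 0.1683, 0.2849, 0.4254).
Drum 2:
Rachford–Rice: g(ψ₂) = Σ zᵢ(Kᵢ−1)/(1+ψ₂(Kᵢ−1)) = 0.
Feasibility: ΣzᵢKᵢ = 2.080, Σzᵢ/Kᵢ = 1.123 — both > 1, two phases present.
Newton iteration, ψ₂⁰ = 0.31:
  ψ₂ = 0.310: g = 0.3172, g' = -1.093 → ψ₂ = 0.600
  ψ₂ = 0.600: g = 0.0900, g' = -0.596 → ψ₂ = 0.751
  ψ₂ = 0.751: g = 0.0063, g' = -0.525 → ψ₂ = 0.763
Converged at ψ₂ = 0.763.
  acetaldehyde: x = 0.022, y = 0.152
  n-pentane: x = 0.049, y = 0.205
  MEK: x = 0.262, y = 0.292
  toluene: x = 0.667, y = 0.351

V/F (drum 2) = 0.763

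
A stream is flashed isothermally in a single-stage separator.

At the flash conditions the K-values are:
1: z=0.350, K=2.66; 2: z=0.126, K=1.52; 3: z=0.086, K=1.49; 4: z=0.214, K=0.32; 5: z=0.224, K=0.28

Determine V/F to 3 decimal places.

V/F = 0.415

Rachford–Rice: g(V/F) = Σ zᵢ(Kᵢ−1)/(1+V/F(Kᵢ−1)) = 0.
Feasibility: ΣzᵢKᵢ = 1.382, Σzᵢ/Kᵢ = 1.741 — both > 1, two phases present.
Iterate (Newton) starting at V/F = 0.43:
  V/F = 0.430: g = -0.0119, g' = -0.806 → V/F = 0.415
Converged at V/F = 0.415.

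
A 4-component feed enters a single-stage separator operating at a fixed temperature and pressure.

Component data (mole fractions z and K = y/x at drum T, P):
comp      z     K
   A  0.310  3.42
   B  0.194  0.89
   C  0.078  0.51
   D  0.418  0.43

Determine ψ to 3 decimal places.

ψ = 0.404

Newton iteration, ψ⁰ = 0.35:
  ψ = 0.350: g = 0.0402, g' = -0.774 → ψ = 0.402
  ψ = 0.402: g = 0.0013, g' = -0.727 → ψ = 0.404
Converged at ψ = 0.404.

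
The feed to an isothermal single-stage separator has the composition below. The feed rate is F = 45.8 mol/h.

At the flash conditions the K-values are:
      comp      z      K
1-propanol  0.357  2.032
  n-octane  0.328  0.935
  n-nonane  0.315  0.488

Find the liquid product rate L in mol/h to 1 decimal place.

L = 22.3 mol/h

Newton iteration, ψ⁰ = 0.5:
  ψ = 0.500: g = 0.0042, g' = -0.316 → ψ = 0.513
Converged at ψ = 0.513.
Then V = ψ·F = 0.5133·45.8 = 23.5 mol/h and L = F − V = 22.3 mol/h.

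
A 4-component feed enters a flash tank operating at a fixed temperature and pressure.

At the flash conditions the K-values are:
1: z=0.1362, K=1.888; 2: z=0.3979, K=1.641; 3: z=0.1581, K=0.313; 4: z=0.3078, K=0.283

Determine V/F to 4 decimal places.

V/F = 0.0929

Material balance + equilibrium reduce to Σ zᵢ(Kᵢ−1)/(1+V/F(Kᵢ−1)) = 0.
Check two-phase: ΣzᵢKᵢ = 1.0467 > 1 and Σzᵢ/Kᵢ = 1.9074 > 1, so g(0) = 0.0467 > 0 and g(1) = -0.9074 < 0.
Newton–Raphson from V/F = 0.5:
  V/F = 0.5000: g = -0.23256, g' = -0.7029 → V/F = 0.1691
  V/F = 0.1691: g = -0.03879, g' = -0.5147 → V/F = 0.0938
  V/F = 0.0938: g = -0.00046, g' = -0.5041 → V/F = 0.0929
Converged at V/F = 0.0929.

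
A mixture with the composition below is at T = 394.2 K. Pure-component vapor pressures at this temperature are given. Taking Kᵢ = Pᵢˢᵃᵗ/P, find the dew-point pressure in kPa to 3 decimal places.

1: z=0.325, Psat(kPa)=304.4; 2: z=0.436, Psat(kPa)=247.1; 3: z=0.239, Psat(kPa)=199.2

Pdew = 248.019 kPa

At the dew point ψ → 1, so Σzᵢ/Kᵢ = 1 with Kᵢ = Pᵢˢᵃᵗ/P ⇒ 1/P = Σzᵢ/Pᵢˢᵃᵗ.
1/P = 0.325/304.4 + 0.436/247.1 + 0.239/199.2 = 0.004032 ⇒ P = 248.019 kPa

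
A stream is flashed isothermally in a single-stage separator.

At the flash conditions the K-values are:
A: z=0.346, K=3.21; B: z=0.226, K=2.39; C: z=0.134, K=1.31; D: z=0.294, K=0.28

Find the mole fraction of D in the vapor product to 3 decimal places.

y_D = 0.183

Rachford–Rice: g(V/F) = Σ zᵢ(Kᵢ−1)/(1+V/F(Kᵢ−1)) = 0.
Check two-phase: ΣzᵢKᵢ = 1.909 > 1 and Σzᵢ/Kᵢ = 1.355 > 1, so g(0) = 0.909 > 0 and g(1) = -0.355 < 0.
Newton iteration, V/F⁰ = 0.5:
  V/F = 0.500: g = 0.2538, g' = -0.915 → V/F = 0.777
  V/F = 0.777: g = -0.0150, g' = -1.124 → V/F = 0.764
Converged at V/F = 0.764.
Compositions from xᵢ = zᵢ/(1+V/F(Kᵢ−1)), yᵢ = Kᵢxᵢ:
  A: x = 0.129, y = 0.413
  B: x = 0.110, y = 0.262
  C: x = 0.108, y = 0.142
  D: x = 0.653, y = 0.183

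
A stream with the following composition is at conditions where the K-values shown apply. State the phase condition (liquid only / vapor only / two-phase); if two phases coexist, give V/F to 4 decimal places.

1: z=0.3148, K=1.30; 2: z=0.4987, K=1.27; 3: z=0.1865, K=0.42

two-phase, V/F = 0.7400

ΣzᵢKᵢ = 1.1209; Σzᵢ/Kᵢ = 1.0789.
Both exceed 1, so a two-phase solution exists.
Rachford–Rice: g(ψ) = Σ zᵢ(Kᵢ−1)/(1+ψ(Kᵢ−1)) = 0.
Newton iteration, ψ⁰ = 0.32:
  ψ = 0.3200: g = 0.07729, g' = -0.1490 → ψ = 0.8388
  ψ = 0.8388: g = -0.02541, g' = -0.2802 → ψ = 0.7481
  ψ = 0.7481: g = -0.00192, g' = -0.2398 → ψ = 0.7401
  ψ = 0.7401: g = -0.00001, g' = -0.2368 → ψ = 0.7400
Converged at ψ = 0.7400.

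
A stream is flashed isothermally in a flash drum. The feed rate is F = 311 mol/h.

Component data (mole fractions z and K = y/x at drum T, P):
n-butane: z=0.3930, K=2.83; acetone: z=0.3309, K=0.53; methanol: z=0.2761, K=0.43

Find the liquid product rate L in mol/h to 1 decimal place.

Material balance + equilibrium reduce to Σ zᵢ(Kᵢ−1)/(1+β(Kᵢ−1)) = 0.
Feasibility: ΣzᵢKᵢ = 1.4063, Σzᵢ/Kᵢ = 1.4053 — both > 1, two phases present.
Newton iteration, β⁰ = 0.36:
  β = 0.3600: g = 0.04836, g' = -0.7262 → β = 0.4266
  β = 0.4266: g = 0.00143, g' = -0.6860 → β = 0.4287
Converged at β = 0.4287.
Then V = β·F = 0.4287·311 = 133.3 mol/h and L = F − V = 177.7 mol/h.

L = 177.7 mol/h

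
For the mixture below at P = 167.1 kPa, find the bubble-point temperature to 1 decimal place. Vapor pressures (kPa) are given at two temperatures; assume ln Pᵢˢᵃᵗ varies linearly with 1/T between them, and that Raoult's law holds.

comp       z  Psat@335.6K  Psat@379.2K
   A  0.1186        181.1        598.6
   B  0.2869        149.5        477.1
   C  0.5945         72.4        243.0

T = 350.6 K

Bubble-point temperature: ΣzᵢPᵢˢᵃᵗ(T) = P. Interpolate ln Pᵢˢᵃᵗ = aᵢ + bᵢ/T.
  T = 335.6 K: ΣzᵢPᵢˢᵃᵗ = 107.41 kPa
  T = 379.2 K: ΣzᵢPᵢˢᵃᵗ = 352.34 kPa
  T = 357.4 K: ΣzᵢPᵢˢᵃᵗ = 201.70 kPa
  T = 346.5 K: ΣzᵢPᵢˢᵃᵗ = 148.65 kPa
  T = 351.9 K: ΣzᵢPᵢˢᵃᵗ = 173.32 kPa
  T = 349.2 K: ΣzᵢPᵢˢᵃᵗ = 160.61 kPa
Interpolating between 349.2 K and 351.9 K gives T ≈ 350.6 K.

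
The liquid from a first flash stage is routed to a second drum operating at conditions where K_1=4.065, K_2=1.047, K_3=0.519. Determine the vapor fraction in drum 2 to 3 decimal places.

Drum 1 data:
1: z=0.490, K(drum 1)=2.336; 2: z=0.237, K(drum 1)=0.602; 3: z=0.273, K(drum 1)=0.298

Drum 1:
Material balance + equilibrium reduce to Σ zᵢ(Kᵢ−1)/(1+ψ₁(Kᵢ−1)) = 0.
Feasibility: ΣzᵢKᵢ = 1.369, Σzᵢ/Kᵢ = 1.520 — both > 1, two phases present.
Newton–Raphson from ψ₁ = 0.5:
  ψ₁ = 0.500: g = -0.0206, g' = -0.692 → ψ₁ = 0.470
Converged at ψ₁ = 0.470.
Drum-1 compositions:
  1: x = 0.301, y = 0.703
  2: x = 0.292, y = 0.176
  3: x = 0.407, y = 0.121
Drum-2 feed = drum-1 liquid: z₂ = (0.3010, 0.2916, 0.4075).
Drum 2:
Newton–Raphson from ψ₂ = 0.43:
  ψ₂ = 0.430: g = 0.1643, g' = -0.677 → ψ₂ = 0.673
  ψ₂ = 0.673: g = 0.0248, g' = -0.508 → ψ₂ = 0.722
Converged at ψ₂ = 0.722.
  1: x = 0.094, y = 0.381
  2: x = 0.282, y = 0.295
  3: x = 0.624, y = 0.324

V/F (drum 2) = 0.722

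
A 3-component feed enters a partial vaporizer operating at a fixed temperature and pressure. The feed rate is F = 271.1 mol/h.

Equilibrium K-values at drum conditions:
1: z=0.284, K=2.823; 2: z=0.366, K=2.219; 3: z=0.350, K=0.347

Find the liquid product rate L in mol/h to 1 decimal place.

L = 66.6 mol/h

Newton iteration, β⁰ = 0.31:
  β = 0.310: g = 0.3680, g' = -0.906 → β = 0.716
  β = 0.716: g = 0.0335, g' = -0.859 → β = 0.755
  β = 0.755: g = -0.0007, g' = -0.895 → β = 0.754
Converged at β = 0.754.
Then V = β·F = 0.7543·271.1 = 204.5 mol/h and L = F − V = 66.6 mol/h.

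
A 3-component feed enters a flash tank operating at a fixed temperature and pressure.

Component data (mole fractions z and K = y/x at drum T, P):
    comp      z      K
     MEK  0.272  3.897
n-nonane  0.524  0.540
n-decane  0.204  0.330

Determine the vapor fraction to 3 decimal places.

ψ = 0.270

Material balance + equilibrium reduce to Σ zᵢ(Kᵢ−1)/(1+ψ(Kᵢ−1)) = 0.
Feasibility: ΣzᵢKᵢ = 1.410, Σzᵢ/Kᵢ = 1.658 — both > 1, two phases present.
Iterate (Newton) starting at ψ = 0.56:
  ψ = 0.560: g = -0.2429, g' = -0.768 → ψ = 0.244
  ψ = 0.244: g = 0.0272, g' = -1.056 → ψ = 0.269
  ψ = 0.269: g = 0.0007, g' = -1.001 → ψ = 0.270
Converged at ψ = 0.270.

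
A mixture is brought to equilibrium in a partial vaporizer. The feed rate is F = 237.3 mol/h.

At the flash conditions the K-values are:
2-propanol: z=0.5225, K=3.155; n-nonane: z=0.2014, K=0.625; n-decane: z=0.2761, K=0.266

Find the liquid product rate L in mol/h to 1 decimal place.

Let ψ = V/F and solve Σ zᵢ(Kᵢ−1)/(1+ψ(Kᵢ−1)) = 0.
g(0) = ΣzᵢKᵢ − 1 = 0.8478 and g(1) = 1 − Σzᵢ/Kᵢ = -0.5258, so a root lies in (0, 1).
Iterate (Newton) starting at ψ = 0.32:
  ψ = 0.3200: g = 0.31573, g' = -1.1407 → ψ = 0.5968
  ψ = 0.5968: g = 0.03461, g' = -0.9823 → ψ = 0.6320
  ψ = 0.6320: g = -0.00030, g' = -1.0012 → ψ = 0.6317
Converged at ψ = 0.6317.
Then V = ψ·F = 0.6317·237.3 = 149.9 mol/h and L = F − V = 87.4 mol/h.

L = 87.4 mol/h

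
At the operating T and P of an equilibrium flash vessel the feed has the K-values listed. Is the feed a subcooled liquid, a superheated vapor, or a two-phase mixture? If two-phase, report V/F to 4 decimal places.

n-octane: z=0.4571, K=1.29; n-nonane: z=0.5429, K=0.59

subcooled liquid

ΣzᵢKᵢ = 0.9100; Σzᵢ/Kᵢ = 1.2745.
Since ΣzᵢKᵢ < 1 the mixture is below its bubble point — single liquid phase.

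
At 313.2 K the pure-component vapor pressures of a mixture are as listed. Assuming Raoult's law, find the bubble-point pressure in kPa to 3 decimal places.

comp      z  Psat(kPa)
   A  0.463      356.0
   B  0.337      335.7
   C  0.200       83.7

At the bubble point ψ → 0, so ΣzᵢKᵢ = 1 with Kᵢ = Pᵢˢᵃᵗ/P ⇒ P = ΣzᵢPᵢˢᵃᵗ.
P = 0.463·356.0 + 0.337·335.7 + 0.200·83.7 = 294.699 kPa

Pbub = 294.699 kPa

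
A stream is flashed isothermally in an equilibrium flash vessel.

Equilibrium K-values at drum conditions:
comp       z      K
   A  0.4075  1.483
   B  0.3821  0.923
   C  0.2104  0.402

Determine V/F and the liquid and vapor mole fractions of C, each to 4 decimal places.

V/F = 0.2372, x_C = 0.2452, y_C = 0.0986

Material balance + equilibrium reduce to Σ zᵢ(Kᵢ−1)/(1+V/F(Kᵢ−1)) = 0.
g(0) = ΣzᵢKᵢ − 1 = 0.0416 and g(1) = 1 − Σzᵢ/Kᵢ = -0.2121, so a root lies in (0, 1).
Iterate (Newton) starting at V/F = 0.56:
  V/F = 0.5600: g = -0.06500, g' = -0.2314 → V/F = 0.2792
  V/F = 0.2792: g = -0.00767, g' = -0.1846 → V/F = 0.2376
  V/F = 0.2376: g = -0.00008, g' = -0.1811 → V/F = 0.2372
Converged at V/F = 0.2372.
Compositions from xᵢ = zᵢ/(1+V/F(Kᵢ−1)), yᵢ = Kᵢxᵢ:
  A: x = 0.3656, y = 0.5422
  B: x = 0.3892, y = 0.3592
  C: x = 0.2452, y = 0.0986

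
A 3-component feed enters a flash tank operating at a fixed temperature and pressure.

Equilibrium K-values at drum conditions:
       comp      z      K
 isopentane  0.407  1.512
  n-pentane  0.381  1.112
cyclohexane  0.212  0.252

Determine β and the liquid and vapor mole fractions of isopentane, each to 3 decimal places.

Newton–Raphson from β = 0.38:
  β = 0.380: g = -0.0062, g' = -0.311 → β = 0.360
Converged at β = 0.360.
Compositions from xᵢ = zᵢ/(1+β(Kᵢ−1)), yᵢ = Kᵢxᵢ:
  isopentane: x = 0.344, y = 0.520
  n-pentane: x = 0.366, y = 0.407
  cyclohexane: x = 0.290, y = 0.073

β = 0.360, x_isopentane = 0.344, y_isopentane = 0.520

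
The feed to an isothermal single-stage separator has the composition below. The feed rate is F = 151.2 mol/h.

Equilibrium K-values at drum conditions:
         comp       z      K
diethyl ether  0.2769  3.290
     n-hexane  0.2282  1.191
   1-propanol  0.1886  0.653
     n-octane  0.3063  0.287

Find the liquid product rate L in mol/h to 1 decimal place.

Iterate (Newton) starting at ψ = 0.33:
  ψ = 0.3300: g = 0.04267, g' = -0.7737 → ψ = 0.3852
  ψ = 0.3852: g = 0.00092, g' = -0.7434 → ψ = 0.3864
Converged at ψ = 0.3864.
Then V = ψ·F = 0.3864·151.2 = 58.4 mol/h and L = F − V = 92.8 mol/h.

L = 92.8 mol/h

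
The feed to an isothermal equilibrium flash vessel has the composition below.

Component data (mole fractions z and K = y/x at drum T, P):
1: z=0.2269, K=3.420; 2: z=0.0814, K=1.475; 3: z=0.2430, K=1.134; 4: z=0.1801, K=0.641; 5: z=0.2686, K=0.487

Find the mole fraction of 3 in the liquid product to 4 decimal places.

Let ψ = V/F and solve Σ zᵢ(Kᵢ−1)/(1+ψ(Kᵢ−1)) = 0.
Check two-phase: ΣzᵢKᵢ = 1.4179 > 1 and Σzᵢ/Kᵢ = 1.1683 > 1, so g(0) = 0.4179 > 0 and g(1) = -0.1683 < 0.
Newton iteration, ψ⁰ = 0.5:
  ψ = 0.5000: g = 0.04609, g' = -0.4502 → ψ = 0.6024
  ψ = 0.6024: g = 0.00170, g' = -0.4207 → ψ = 0.6064
Converged at ψ = 0.6064.
Compositions from xᵢ = zᵢ/(1+ψ(Kᵢ−1)), yᵢ = Kᵢxᵢ:
  1: x = 0.0920, y = 0.3145
  2: x = 0.0632, y = 0.0932
  3: x = 0.2247, y = 0.2549
  4: x = 0.2302, y = 0.1476
  5: x = 0.3899, y = 0.1899

x_3 = 0.2247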